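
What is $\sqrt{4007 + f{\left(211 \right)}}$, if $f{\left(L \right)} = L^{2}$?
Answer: $12 \sqrt{337} \approx 220.29$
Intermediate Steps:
$\sqrt{4007 + f{\left(211 \right)}} = \sqrt{4007 + 211^{2}} = \sqrt{4007 + 44521} = \sqrt{48528} = 12 \sqrt{337}$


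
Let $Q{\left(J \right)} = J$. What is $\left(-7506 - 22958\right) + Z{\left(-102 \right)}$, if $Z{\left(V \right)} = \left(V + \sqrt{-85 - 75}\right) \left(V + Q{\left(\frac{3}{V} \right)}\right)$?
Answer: $-20057 - \frac{6938 i \sqrt{10}}{17} \approx -20057.0 - 1290.6 i$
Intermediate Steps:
$Z{\left(V \right)} = \left(V + \frac{3}{V}\right) \left(V + 4 i \sqrt{10}\right)$ ($Z{\left(V \right)} = \left(V + \sqrt{-85 - 75}\right) \left(V + \frac{3}{V}\right) = \left(V + \sqrt{-160}\right) \left(V + \frac{3}{V}\right) = \left(V + 4 i \sqrt{10}\right) \left(V + \frac{3}{V}\right) = \left(V + \frac{3}{V}\right) \left(V + 4 i \sqrt{10}\right)$)
$\left(-7506 - 22958\right) + Z{\left(-102 \right)} = \left(-7506 - 22958\right) + \left(3 + \left(-102\right)^{2} + 4 i \left(-102\right) \sqrt{10} + \frac{12 i \sqrt{10}}{-102}\right) = -30464 + \left(3 + 10404 - 408 i \sqrt{10} + 12 i \sqrt{10} \left(- \frac{1}{102}\right)\right) = -30464 + \left(3 + 10404 - 408 i \sqrt{10} - \frac{2 i \sqrt{10}}{17}\right) = -30464 + \left(10407 - \frac{6938 i \sqrt{10}}{17}\right) = -20057 - \frac{6938 i \sqrt{10}}{17}$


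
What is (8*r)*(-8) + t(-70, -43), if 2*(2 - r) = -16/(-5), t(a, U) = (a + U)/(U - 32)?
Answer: -1807/75 ≈ -24.093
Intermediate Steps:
t(a, U) = (U + a)/(-32 + U)
r = 2/5 (r = 2 - (-8)/(-5) = 2 - (-8)*(-1)/5 = 2 - 1/2*16/5 = 2 - 8/5 = 2/5 ≈ 0.40000)
(8*r)*(-8) + t(-70, -43) = (8*(2/5))*(-8) + (-43 - 70)/(-32 - 43) = (16/5)*(-8) - 113/(-75) = -128/5 - 1/75*(-113) = -128/5 + 113/75 = -1807/75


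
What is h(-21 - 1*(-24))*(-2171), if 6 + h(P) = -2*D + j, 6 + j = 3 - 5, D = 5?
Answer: 52104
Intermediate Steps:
j = -8 (j = -6 + (3 - 5) = -6 - 2 = -8)
h(P) = -24 (h(P) = -6 + (-2*5 - 8) = -6 + (-10 - 8) = -6 - 18 = -24)
h(-21 - 1*(-24))*(-2171) = -24*(-2171) = 52104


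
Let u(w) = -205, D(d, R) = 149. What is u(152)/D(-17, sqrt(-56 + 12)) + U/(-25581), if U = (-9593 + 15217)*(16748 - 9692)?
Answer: -1972667587/1270523 ≈ -1552.6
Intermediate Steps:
U = 39682944 (U = 5624*7056 = 39682944)
u(152)/D(-17, sqrt(-56 + 12)) + U/(-25581) = -205/149 + 39682944/(-25581) = -205*1/149 + 39682944*(-1/25581) = -205/149 - 13227648/8527 = -1972667587/1270523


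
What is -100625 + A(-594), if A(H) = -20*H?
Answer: -88745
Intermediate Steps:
-100625 + A(-594) = -100625 - 20*(-594) = -100625 + 11880 = -88745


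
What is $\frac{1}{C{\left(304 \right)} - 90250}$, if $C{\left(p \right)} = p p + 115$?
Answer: $\frac{1}{2281} \approx 0.0004384$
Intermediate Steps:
$C{\left(p \right)} = 115 + p^{2}$ ($C{\left(p \right)} = p^{2} + 115 = 115 + p^{2}$)
$\frac{1}{C{\left(304 \right)} - 90250} = \frac{1}{\left(115 + 304^{2}\right) - 90250} = \frac{1}{\left(115 + 92416\right) - 90250} = \frac{1}{92531 - 90250} = \frac{1}{2281}$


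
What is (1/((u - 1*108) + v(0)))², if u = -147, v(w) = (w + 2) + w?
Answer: 1/64009 ≈ 1.5623e-5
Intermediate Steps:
v(w) = 2 + 2*w (v(w) = (2 + w) + w = 2 + 2*w)
(1/((u - 1*108) + v(0)))² = (1/((-147 - 1*108) + (2 + 2*0)))² = (1/((-147 - 108) + (2 + 0)))² = (1/(-255 + 2))² = (1/(-253))² = (-1/253)² = 1/64009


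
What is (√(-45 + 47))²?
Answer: 2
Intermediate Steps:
(√(-45 + 47))² = (√2)² = 2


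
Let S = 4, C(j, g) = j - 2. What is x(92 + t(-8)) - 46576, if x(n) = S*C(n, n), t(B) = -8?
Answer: -46248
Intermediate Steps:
C(j, g) = -2 + j
x(n) = -8 + 4*n (x(n) = 4*(-2 + n) = -8 + 4*n)
x(92 + t(-8)) - 46576 = (-8 + 4*(92 - 8)) - 46576 = (-8 + 4*84) - 46576 = (-8 + 336) - 46576 = 328 - 46576 = -46248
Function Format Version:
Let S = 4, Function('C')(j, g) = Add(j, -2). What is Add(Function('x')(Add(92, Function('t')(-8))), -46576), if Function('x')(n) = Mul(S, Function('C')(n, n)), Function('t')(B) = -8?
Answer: -46248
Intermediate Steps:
Function('C')(j, g) = Add(-2, j)
Function('x')(n) = Add(-8, Mul(4, n)) (Function('x')(n) = Mul(4, Add(-2, n)) = Add(-8, Mul(4, n)))
Add(Function('x')(Add(92, Function('t')(-8))), -46576) = Add(Add(-8, Mul(4, Add(92, -8))), -46576) = Add(Add(-8, Mul(4, 84)), -46576) = Add(Add(-8, 336), -46576) = Add(328, -46576) = -46248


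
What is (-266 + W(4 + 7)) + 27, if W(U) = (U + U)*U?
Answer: 3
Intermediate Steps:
W(U) = 2*U² (W(U) = (2*U)*U = 2*U²)
(-266 + W(4 + 7)) + 27 = (-266 + 2*(4 + 7)²) + 27 = (-266 + 2*11²) + 27 = (-266 + 2*121) + 27 = (-266 + 242) + 27 = -24 + 27 = 3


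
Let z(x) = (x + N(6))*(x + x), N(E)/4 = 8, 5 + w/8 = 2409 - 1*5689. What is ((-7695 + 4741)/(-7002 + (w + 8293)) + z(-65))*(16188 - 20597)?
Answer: -472670213476/24989 ≈ -1.8915e+7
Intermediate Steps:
w = -26280 (w = -40 + 8*(2409 - 1*5689) = -40 + 8*(2409 - 5689) = -40 + 8*(-3280) = -40 - 26240 = -26280)
N(E) = 32 (N(E) = 4*8 = 32)
z(x) = 2*x*(32 + x) (z(x) = (x + 32)*(x + x) = (32 + x)*(2*x) = 2*x*(32 + x))
((-7695 + 4741)/(-7002 + (w + 8293)) + z(-65))*(16188 - 20597) = ((-7695 + 4741)/(-7002 + (-26280 + 8293)) + 2*(-65)*(32 - 65))*(16188 - 20597) = (-2954/(-7002 - 17987) + 2*(-65)*(-33))*(-4409) = (-2954/(-24989) + 4290)*(-4409) = (-2954*(-1/24989) + 4290)*(-4409) = (2954/24989 + 4290)*(-4409) = (107205764/24989)*(-4409) = -472670213476/24989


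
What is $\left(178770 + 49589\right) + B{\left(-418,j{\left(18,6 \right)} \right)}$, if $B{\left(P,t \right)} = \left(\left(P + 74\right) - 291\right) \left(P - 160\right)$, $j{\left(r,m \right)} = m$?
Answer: $595389$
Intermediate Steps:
$B{\left(P,t \right)} = \left(-217 + P\right) \left(-160 + P\right)$ ($B{\left(P,t \right)} = \left(\left(74 + P\right) - 291\right) \left(-160 + P\right) = \left(-217 + P\right) \left(-160 + P\right)$)
$\left(178770 + 49589\right) + B{\left(-418,j{\left(18,6 \right)} \right)} = \left(178770 + 49589\right) + \left(34720 + \left(-418\right)^{2} - -157586\right) = 228359 + \left(34720 + 174724 + 157586\right) = 228359 + 367030 = 595389$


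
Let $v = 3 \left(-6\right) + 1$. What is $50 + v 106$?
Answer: $-1752$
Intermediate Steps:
$v = -17$ ($v = -18 + 1 = -17$)
$50 + v 106 = 50 - 1802 = -1752$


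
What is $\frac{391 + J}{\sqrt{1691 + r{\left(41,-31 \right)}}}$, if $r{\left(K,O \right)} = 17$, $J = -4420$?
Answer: $- \frac{4029 \sqrt{427}}{854} \approx -97.489$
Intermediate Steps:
$\frac{391 + J}{\sqrt{1691 + r{\left(41,-31 \right)}}} = \frac{391 - 4420}{\sqrt{1691 + 17}} = - \frac{4029}{\sqrt{1708}} = - \frac{4029}{2 \sqrt{427}} = - 4029 \frac{\sqrt{427}}{854} = - \frac{4029 \sqrt{427}}{854}$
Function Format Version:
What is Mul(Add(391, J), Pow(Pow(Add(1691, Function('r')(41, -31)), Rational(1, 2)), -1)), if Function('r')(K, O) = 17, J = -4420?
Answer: Mul(Rational(-4029, 854), Pow(427, Rational(1, 2))) ≈ -97.489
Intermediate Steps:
Mul(Add(391, J), Pow(Pow(Add(1691, Function('r')(41, -31)), Rational(1, 2)), -1)) = Mul(Add(391, -4420), Pow(Pow(Add(1691, 17), Rational(1, 2)), -1)) = Mul(-4029, Pow(Pow(1708, Rational(1, 2)), -1)) = Mul(-4029, Pow(Mul(2, Pow(427, Rational(1, 2))), -1)) = Mul(-4029, Mul(Rational(1, 854), Pow(427, Rational(1, 2)))) = Mul(Rational(-4029, 854), Pow(427, Rational(1, 2)))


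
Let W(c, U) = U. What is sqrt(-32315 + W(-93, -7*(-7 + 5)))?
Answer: 3*I*sqrt(3589) ≈ 179.72*I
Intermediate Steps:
sqrt(-32315 + W(-93, -7*(-7 + 5))) = sqrt(-32315 - 7*(-7 + 5)) = sqrt(-32315 - 7*(-2)) = sqrt(-32315 + 14) = sqrt(-32301) = 3*I*sqrt(3589)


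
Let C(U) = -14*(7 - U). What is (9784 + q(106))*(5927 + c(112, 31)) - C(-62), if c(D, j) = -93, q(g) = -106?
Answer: 56462418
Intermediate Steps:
C(U) = -98 + 14*U
(9784 + q(106))*(5927 + c(112, 31)) - C(-62) = (9784 - 106)*(5927 - 93) - (-98 + 14*(-62)) = 9678*5834 - (-98 - 868) = 56461452 - 1*(-966) = 56461452 + 966 = 56462418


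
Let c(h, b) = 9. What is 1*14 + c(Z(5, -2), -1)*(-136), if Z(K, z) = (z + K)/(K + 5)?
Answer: -1210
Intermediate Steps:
Z(K, z) = (K + z)/(5 + K)
1*14 + c(Z(5, -2), -1)*(-136) = 1*14 + 9*(-136) = 14 - 1224 = -1210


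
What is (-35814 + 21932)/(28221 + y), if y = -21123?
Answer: -6941/3549 ≈ -1.9558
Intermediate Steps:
(-35814 + 21932)/(28221 + y) = (-35814 + 21932)/(28221 - 21123) = -13882/7098 = -13882*1/7098 = -6941/3549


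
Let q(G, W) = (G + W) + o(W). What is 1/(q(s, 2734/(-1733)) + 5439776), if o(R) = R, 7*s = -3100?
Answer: 12131/65984512080 ≈ 1.8385e-7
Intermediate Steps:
s = -3100/7 (s = (1/7)*(-3100) = -3100/7 ≈ -442.86)
q(G, W) = G + 2*W (q(G, W) = (G + W) + W = G + 2*W)
1/(q(s, 2734/(-1733)) + 5439776) = 1/((-3100/7 + 2*(2734/(-1733))) + 5439776) = 1/((-3100/7 + 2*(2734*(-1/1733))) + 5439776) = 1/((-3100/7 + 2*(-2734/1733)) + 5439776) = 1/((-3100/7 - 5468/1733) + 5439776) = 1/(-5410576/12131 + 5439776) = 1/(65984512080/12131) = 12131/65984512080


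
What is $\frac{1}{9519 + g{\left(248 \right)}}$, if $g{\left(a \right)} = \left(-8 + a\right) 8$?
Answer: $\frac{1}{11439} \approx 8.742 \cdot 10^{-5}$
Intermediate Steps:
$g{\left(a \right)} = -64 + 8 a$
$\frac{1}{9519 + g{\left(248 \right)}} = \frac{1}{9519 + \left(-64 + 8 \cdot 248\right)} = \frac{1}{9519 + \left(-64 + 1984\right)} = \frac{1}{9519 + 1920} = \frac{1}{11439}$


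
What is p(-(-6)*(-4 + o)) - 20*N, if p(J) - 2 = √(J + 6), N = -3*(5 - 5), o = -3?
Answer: 2 + 6*I ≈ 2.0 + 6.0*I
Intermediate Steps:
N = 0 (N = -3*0 = 0)
p(J) = 2 + √(6 + J) (p(J) = 2 + √(J + 6) = 2 + √(6 + J))
p(-(-6)*(-4 + o)) - 20*N = (2 + √(6 - (-6)*(-4 - 3))) - 20*0 = (2 + √(6 - (-6)*(-7))) + 0 = (2 + √(6 - 3*14)) + 0 = (2 + √(6 - 42)) + 0 = (2 + √(-36)) + 0 = (2 + 6*I) + 0 = 2 + 6*I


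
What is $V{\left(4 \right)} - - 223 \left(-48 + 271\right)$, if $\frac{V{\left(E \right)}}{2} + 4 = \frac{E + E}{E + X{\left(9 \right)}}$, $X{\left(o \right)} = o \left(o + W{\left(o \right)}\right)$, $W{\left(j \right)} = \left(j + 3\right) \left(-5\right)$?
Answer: $\frac{22623039}{455} \approx 49721.0$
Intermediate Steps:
$W{\left(j \right)} = -15 - 5 j$ ($W{\left(j \right)} = \left(3 + j\right) \left(-5\right) = -15 - 5 j$)
$X{\left(o \right)} = o \left(-15 - 4 o\right)$ ($X{\left(o \right)} = o \left(o - \left(15 + 5 o\right)\right) = o \left(-15 - 4 o\right)$)
$V{\left(E \right)} = -8 + \frac{4 E}{-459 + E}$ ($V{\left(E \right)} = -8 + 2 \frac{E + E}{E - 9 \left(15 + 4 \cdot 9\right)} = -8 + 2 \frac{2 E}{E - 9 \left(15 + 36\right)} = -8 + 2 \frac{2 E}{E - 9 \cdot 51} = -8 + 2 \frac{2 E}{E - 459} = -8 + 2 \frac{2 E}{-459 + E} = -8 + \frac{4 E}{-459 + E}$)
$V{\left(4 \right)} - - 223 \left(-48 + 271\right) = \frac{4 \left(918 - 4\right)}{-459 + 4} - - 223 \left(-48 + 271\right) = \frac{4 \left(918 - 4\right)}{-455} - \left(-223\right) 223 = 4 \left(- \frac{1}{455}\right) 914 - -49729 = - \frac{3656}{455} + 49729 = \frac{22623039}{455}$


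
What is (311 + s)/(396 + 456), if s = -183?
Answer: 32/213 ≈ 0.15023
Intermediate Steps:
(311 + s)/(396 + 456) = (311 - 183)/(396 + 456) = 128/852 = 128*(1/852) = 32/213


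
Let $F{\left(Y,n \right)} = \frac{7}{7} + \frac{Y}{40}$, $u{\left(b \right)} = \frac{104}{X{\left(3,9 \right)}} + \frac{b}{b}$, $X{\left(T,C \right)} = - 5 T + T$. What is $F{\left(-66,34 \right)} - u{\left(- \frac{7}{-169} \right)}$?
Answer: $\frac{421}{60} \approx 7.0167$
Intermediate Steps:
$X{\left(T,C \right)} = - 4 T$
$u{\left(b \right)} = - \frac{23}{3}$ ($u{\left(b \right)} = \frac{104}{\left(-4\right) 3} + \frac{b}{b} = \frac{104}{-12} + 1 = 104 \left(- \frac{1}{12}\right) + 1 = - \frac{26}{3} + 1 = - \frac{23}{3}$)
$F{\left(Y,n \right)} = 1 + \frac{Y}{40}$ ($F{\left(Y,n \right)} = 7 \cdot \frac{1}{7} + Y \frac{1}{40} = 1 + \frac{Y}{40}$)
$F{\left(-66,34 \right)} - u{\left(- \frac{7}{-169} \right)} = \left(1 + \frac{1}{40} \left(-66\right)\right) - - \frac{23}{3} = \left(1 - \frac{33}{20}\right) + \frac{23}{3} = - \frac{13}{20} + \frac{23}{3} = \frac{421}{60}$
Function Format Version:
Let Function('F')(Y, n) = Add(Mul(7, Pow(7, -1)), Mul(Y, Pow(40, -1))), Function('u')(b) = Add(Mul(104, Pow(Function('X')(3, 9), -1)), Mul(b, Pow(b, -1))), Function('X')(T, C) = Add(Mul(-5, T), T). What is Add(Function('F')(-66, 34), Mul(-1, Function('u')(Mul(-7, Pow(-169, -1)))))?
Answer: Rational(421, 60) ≈ 7.0167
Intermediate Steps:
Function('X')(T, C) = Mul(-4, T)
Function('u')(b) = Rational(-23, 3) (Function('u')(b) = Add(Mul(104, Pow(Mul(-4, 3), -1)), Mul(b, Pow(b, -1))) = Add(Mul(104, Pow(-12, -1)), 1) = Add(Mul(104, Rational(-1, 12)), 1) = Add(Rational(-26, 3), 1) = Rational(-23, 3))
Function('F')(Y, n) = Add(1, Mul(Rational(1, 40), Y)) (Function('F')(Y, n) = Add(Mul(7, Rational(1, 7)), Mul(Y, Rational(1, 40))) = Add(1, Mul(Rational(1, 40), Y)))
Add(Function('F')(-66, 34), Mul(-1, Function('u')(Mul(-7, Pow(-169, -1))))) = Add(Add(1, Mul(Rational(1, 40), -66)), Mul(-1, Rational(-23, 3))) = Add(Add(1, Rational(-33, 20)), Rational(23, 3)) = Add(Rational(-13, 20), Rational(23, 3)) = Rational(421, 60)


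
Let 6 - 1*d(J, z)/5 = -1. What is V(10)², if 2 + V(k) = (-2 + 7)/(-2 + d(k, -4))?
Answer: 3721/1089 ≈ 3.4169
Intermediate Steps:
d(J, z) = 35 (d(J, z) = 30 - 5*(-1) = 30 + 5 = 35)
V(k) = -61/33 (V(k) = -2 + (-2 + 7)/(-2 + 35) = -2 + 5/33 = -61/33)
V(10)² = (-61/33)² = 3721/1089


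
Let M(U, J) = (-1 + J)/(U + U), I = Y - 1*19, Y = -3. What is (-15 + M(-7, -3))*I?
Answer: 2266/7 ≈ 323.71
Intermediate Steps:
I = -22 (I = -3 - 1*19 = -3 - 19 = -22)
M(U, J) = (-1 + J)/(2*U) (M(U, J) = (-1 + J)/((2*U)) = (-1 + J)*(1/(2*U)) = (-1 + J)/(2*U))
(-15 + M(-7, -3))*I = (-15 + (½)*(-1 - 3)/(-7))*(-22) = (-15 + (½)*(-⅐)*(-4))*(-22) = (-15 + 2/7)*(-22) = -103/7*(-22) = 2266/7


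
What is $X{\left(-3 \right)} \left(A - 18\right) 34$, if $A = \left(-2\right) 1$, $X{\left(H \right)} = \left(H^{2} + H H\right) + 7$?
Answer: $-17000$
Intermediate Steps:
$X{\left(H \right)} = 7 + 2 H^{2}$ ($X{\left(H \right)} = \left(H^{2} + H^{2}\right) + 7 = 2 H^{2} + 7 = 7 + 2 H^{2}$)
$A = -2$
$X{\left(-3 \right)} \left(A - 18\right) 34 = \left(7 + 2 \left(-3\right)^{2}\right) \left(-2 - 18\right) 34 = \left(7 + 2 \cdot 9\right) \left(-20\right) 34 = \left(7 + 18\right) \left(-20\right) 34 = 25 \left(-20\right) 34 = \left(-500\right) 34 = -17000$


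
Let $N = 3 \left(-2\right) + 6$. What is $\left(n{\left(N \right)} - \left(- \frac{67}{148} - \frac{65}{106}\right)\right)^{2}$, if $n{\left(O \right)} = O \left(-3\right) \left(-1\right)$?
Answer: $\frac{69906321}{61528336} \approx 1.1362$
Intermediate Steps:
$N = 0$ ($N = -6 + 6 = 0$)
$n{\left(O \right)} = 3 O$ ($n{\left(O \right)} = - 3 O \left(-1\right) = 3 O$)
$\left(n{\left(N \right)} - \left(- \frac{67}{148} - \frac{65}{106}\right)\right)^{2} = \left(3 \cdot 0 - \left(- \frac{67}{148} - \frac{65}{106}\right)\right)^{2} = \left(0 - - \frac{8361}{7844}\right)^{2} = \left(0 + \left(\frac{67}{148} + \frac{65}{106}\right)\right)^{2} = \left(0 + \frac{8361}{7844}\right)^{2} = \left(\frac{8361}{7844}\right)^{2} = \frac{69906321}{61528336}$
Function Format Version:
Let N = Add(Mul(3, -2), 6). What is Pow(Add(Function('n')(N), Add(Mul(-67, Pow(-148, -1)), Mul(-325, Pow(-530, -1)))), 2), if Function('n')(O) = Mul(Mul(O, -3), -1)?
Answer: Rational(69906321, 61528336) ≈ 1.1362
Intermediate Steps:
N = 0 (N = Add(-6, 6) = 0)
Function('n')(O) = Mul(3, O) (Function('n')(O) = Mul(Mul(-3, O), -1) = Mul(3, O))
Pow(Add(Function('n')(N), Add(Mul(-67, Pow(-148, -1)), Mul(-325, Pow(-530, -1)))), 2) = Pow(Add(Mul(3, 0), Add(Mul(-67, Pow(-148, -1)), Mul(-325, Pow(-530, -1)))), 2) = Pow(Add(0, Add(Mul(-67, Rational(-1, 148)), Mul(-325, Rational(-1, 530)))), 2) = Pow(Add(0, Add(Rational(67, 148), Rational(65, 106))), 2) = Pow(Add(0, Rational(8361, 7844)), 2) = Pow(Rational(8361, 7844), 2) = Rational(69906321, 61528336)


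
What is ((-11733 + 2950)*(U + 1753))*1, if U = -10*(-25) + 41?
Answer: -17952452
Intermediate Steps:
U = 291 (U = 250 + 41 = 291)
((-11733 + 2950)*(U + 1753))*1 = ((-11733 + 2950)*(291 + 1753))*1 = -8783*2044*1 = -17952452*1 = -17952452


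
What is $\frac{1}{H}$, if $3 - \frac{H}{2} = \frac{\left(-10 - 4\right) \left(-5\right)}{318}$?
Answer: $\frac{159}{884} \approx 0.17986$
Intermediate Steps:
$H = \frac{884}{159}$ ($H = 6 - 2 \frac{\left(-10 - 4\right) \left(-5\right)}{318} = 6 - 2 \left(-14\right) \left(-5\right) \frac{1}{318} = 6 - 2 \cdot 70 \cdot \frac{1}{318} = 6 - \frac{70}{159} = \frac{884}{159} \approx 5.5597$)
$\frac{1}{H} = \frac{1}{\frac{884}{159}} = \frac{159}{884}$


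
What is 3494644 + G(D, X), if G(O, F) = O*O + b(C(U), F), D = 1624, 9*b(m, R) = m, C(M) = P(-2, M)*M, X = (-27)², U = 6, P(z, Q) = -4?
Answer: 18396052/3 ≈ 6.1320e+6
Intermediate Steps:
X = 729
C(M) = -4*M
b(m, R) = m/9
G(O, F) = -8/3 + O² (G(O, F) = O*O + (-4*6)/9 = O² + (⅑)*(-24) = O² - 8/3 = -8/3 + O²)
3494644 + G(D, X) = 3494644 + (-8/3 + 1624²) = 3494644 + (-8/3 + 2637376) = 3494644 + 7912120/3 = 18396052/3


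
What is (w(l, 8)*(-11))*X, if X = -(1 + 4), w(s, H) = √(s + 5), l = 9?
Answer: 55*√14 ≈ 205.79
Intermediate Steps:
w(s, H) = √(5 + s)
X = -5 (X = -1*5 = -5)
(w(l, 8)*(-11))*X = (√(5 + 9)*(-11))*(-5) = (√14*(-11))*(-5) = -11*√14*(-5) = 55*√14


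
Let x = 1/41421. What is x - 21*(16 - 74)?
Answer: 50450779/41421 ≈ 1218.0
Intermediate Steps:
x = 1/41421 ≈ 2.4142e-5
x - 21*(16 - 74) = 1/41421 - 21*(16 - 74) = 1/41421 - 21*(-58) = 1/41421 - 1*(-1218) = 1/41421 + 1218 = 50450779/41421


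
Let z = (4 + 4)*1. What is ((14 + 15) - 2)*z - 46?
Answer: 170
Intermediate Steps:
z = 8 (z = 8*1 = 8)
((14 + 15) - 2)*z - 46 = ((14 + 15) - 2)*8 - 46 = (29 - 2)*8 - 46 = 27*8 - 46 = 216 - 46 = 170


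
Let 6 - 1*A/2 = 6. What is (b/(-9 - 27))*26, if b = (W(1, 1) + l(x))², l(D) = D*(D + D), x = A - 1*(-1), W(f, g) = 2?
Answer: -104/9 ≈ -11.556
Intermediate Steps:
A = 0 (A = 12 - 2*6 = 12 - 12 = 0)
x = 1 (x = 0 - 1*(-1) = 0 + 1 = 1)
l(D) = 2*D² (l(D) = D*(2*D) = 2*D²)
b = 16 (b = (2 + 2*1²)² = (2 + 2*1)² = (2 + 2)² = 4² = 16)
(b/(-9 - 27))*26 = (16/(-9 - 27))*26 = (16/(-36))*26 = -1/36*16*26 = -4/9*26 = -104/9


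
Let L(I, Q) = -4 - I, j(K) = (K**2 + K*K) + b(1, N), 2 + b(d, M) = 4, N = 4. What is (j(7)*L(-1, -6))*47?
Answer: -14100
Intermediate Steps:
b(d, M) = 2 (b(d, M) = -2 + 4 = 2)
j(K) = 2 + 2*K**2 (j(K) = (K**2 + K*K) + 2 = (K**2 + K**2) + 2 = 2*K**2 + 2 = 2 + 2*K**2)
(j(7)*L(-1, -6))*47 = ((2 + 2*7**2)*(-4 - 1*(-1)))*47 = ((2 + 2*49)*(-4 + 1))*47 = ((2 + 98)*(-3))*47 = (100*(-3))*47 = -300*47 = -14100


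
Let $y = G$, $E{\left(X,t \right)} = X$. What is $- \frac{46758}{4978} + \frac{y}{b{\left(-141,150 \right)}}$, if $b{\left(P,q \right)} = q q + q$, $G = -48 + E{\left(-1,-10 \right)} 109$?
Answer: $- \frac{529925123}{56375850} \approx -9.3999$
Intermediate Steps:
$G = -157$ ($G = -48 - 109 = -157$)
$y = -157$
$b{\left(P,q \right)} = q + q^{2}$ ($b{\left(P,q \right)} = q^{2} + q = q + q^{2}$)
$- \frac{46758}{4978} + \frac{y}{b{\left(-141,150 \right)}} = - \frac{46758}{4978} - \frac{157}{150 \left(1 + 150\right)} = \left(-46758\right) \frac{1}{4978} - \frac{157}{150 \cdot 151} = - \frac{23379}{2489} - \frac{157}{22650} = - \frac{529925123}{56375850}$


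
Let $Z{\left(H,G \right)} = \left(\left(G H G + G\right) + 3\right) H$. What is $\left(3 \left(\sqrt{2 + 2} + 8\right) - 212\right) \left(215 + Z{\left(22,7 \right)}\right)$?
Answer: $-4395482$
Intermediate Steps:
$Z{\left(H,G \right)} = H \left(3 + G + H G^{2}\right)$ ($Z{\left(H,G \right)} = \left(\left(H G^{2} + G\right) + 3\right) H = \left(\left(G + H G^{2}\right) + 3\right) H = \left(3 + G + H G^{2}\right) H = H \left(3 + G + H G^{2}\right)$)
$\left(3 \left(\sqrt{2 + 2} + 8\right) - 212\right) \left(215 + Z{\left(22,7 \right)}\right) = \left(3 \left(\sqrt{2 + 2} + 8\right) - 212\right) \left(215 + 22 \left(3 + 7 + 22 \cdot 7^{2}\right)\right) = \left(3 \left(\sqrt{4} + 8\right) - 212\right) \left(215 + 22 \left(3 + 7 + 22 \cdot 49\right)\right) = \left(3 \left(2 + 8\right) - 212\right) \left(215 + 22 \left(3 + 7 + 1078\right)\right) = \left(3 \cdot 10 - 212\right) \left(215 + 22 \cdot 1088\right) = \left(30 - 212\right) \left(215 + 23936\right) = \left(-182\right) 24151 = -4395482$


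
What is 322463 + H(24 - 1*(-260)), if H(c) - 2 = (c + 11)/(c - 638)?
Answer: 1934785/6 ≈ 3.2246e+5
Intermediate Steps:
H(c) = 2 + (11 + c)/(-638 + c) (H(c) = 2 + (c + 11)/(c - 638) = 2 + (11 + c)/(-638 + c))
322463 + H(24 - 1*(-260)) = 322463 + (-1265 + 3*(24 - 1*(-260)))/(-638 + (24 - 1*(-260))) = 322463 + (-1265 + 3*(24 + 260))/(-638 + (24 + 260)) = 322463 + (-1265 + 3*284)/(-638 + 284) = 322463 + (-1265 + 852)/(-354) = 322463 - 1/354*(-413) = 322463 + 7/6 = 1934785/6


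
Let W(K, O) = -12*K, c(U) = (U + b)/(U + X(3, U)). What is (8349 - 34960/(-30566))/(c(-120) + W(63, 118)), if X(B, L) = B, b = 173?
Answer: -14930983899/1352621915 ≈ -11.039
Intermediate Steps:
c(U) = (173 + U)/(3 + U) (c(U) = (U + 173)/(U + 3) = (173 + U)/(3 + U))
(8349 - 34960/(-30566))/(c(-120) + W(63, 118)) = (8349 - 34960/(-30566))/((173 - 120)/(3 - 120) - 12*63) = (8349 - 34960*(-1/30566))/(53/(-117) - 756) = (8349 + 17480/15283)/(-1/117*53 - 756) = 127615247/(15283*(-53/117 - 756)) = 127615247/(15283*(-88505/117)) = (127615247/15283)*(-117/88505) = -14930983899/1352621915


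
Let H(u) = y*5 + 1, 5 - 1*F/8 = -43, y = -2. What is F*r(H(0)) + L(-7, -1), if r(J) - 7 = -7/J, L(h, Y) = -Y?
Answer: 8963/3 ≈ 2987.7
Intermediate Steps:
F = 384 (F = 40 - 8*(-43) = 40 + 344 = 384)
H(u) = -9 (H(u) = -2*5 + 1 = -10 + 1 = -9)
r(J) = 7 - 7/J
F*r(H(0)) + L(-7, -1) = 384*(7 - 7/(-9)) - 1*(-1) = 384*(7 - 7*(-⅑)) + 1 = 384*(7 + 7/9) + 1 = 384*(70/9) + 1 = 8960/3 + 1 = 8963/3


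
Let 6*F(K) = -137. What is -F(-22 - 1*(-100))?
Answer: 137/6 ≈ 22.833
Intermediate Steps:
F(K) = -137/6 (F(K) = (⅙)*(-137) = -137/6)
-F(-22 - 1*(-100)) = -1*(-137/6) = 137/6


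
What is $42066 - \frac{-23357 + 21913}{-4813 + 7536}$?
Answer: $\frac{114547162}{2723} \approx 42067.0$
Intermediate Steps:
$42066 - \frac{-23357 + 21913}{-4813 + 7536} = 42066 - - \frac{1444}{2723} = 42066 + \frac{1444}{2723} = \frac{114547162}{2723}$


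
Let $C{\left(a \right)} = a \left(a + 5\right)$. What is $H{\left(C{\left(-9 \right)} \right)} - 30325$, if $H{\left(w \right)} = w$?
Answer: $-30289$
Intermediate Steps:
$C{\left(a \right)} = a \left(5 + a\right)$
$H{\left(C{\left(-9 \right)} \right)} - 30325 = - 9 \left(5 - 9\right) - 30325 = \left(-9\right) \left(-4\right) - 30325 = 36 - 30325 = -30289$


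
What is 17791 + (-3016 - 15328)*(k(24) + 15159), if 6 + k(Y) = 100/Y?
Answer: -834075823/3 ≈ -2.7803e+8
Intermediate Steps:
k(Y) = -6 + 100/Y
17791 + (-3016 - 15328)*(k(24) + 15159) = 17791 + (-3016 - 15328)*((-6 + 100/24) + 15159) = 17791 - 18344*((-6 + 100*(1/24)) + 15159) = 17791 - 18344*((-6 + 25/6) + 15159) = 17791 - 18344*(-11/6 + 15159) = 17791 - 18344*90943/6 = 17791 - 834129196/3 = -834075823/3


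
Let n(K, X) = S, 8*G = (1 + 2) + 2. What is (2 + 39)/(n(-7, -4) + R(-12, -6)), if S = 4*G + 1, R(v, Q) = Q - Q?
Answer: 82/7 ≈ 11.714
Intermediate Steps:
G = 5/8 (G = ((1 + 2) + 2)/8 = (3 + 2)/8 = (⅛)*5 = 5/8 ≈ 0.62500)
R(v, Q) = 0
S = 7/2 (S = 4*(5/8) + 1 = 5/2 + 1 = 7/2 ≈ 3.5000)
n(K, X) = 7/2
(2 + 39)/(n(-7, -4) + R(-12, -6)) = (2 + 39)/(7/2 + 0) = 41/(7/2) = (2/7)*41 = 82/7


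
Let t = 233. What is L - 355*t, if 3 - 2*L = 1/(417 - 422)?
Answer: -413567/5 ≈ -82713.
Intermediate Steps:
L = 8/5 (L = 3/2 - 1/(2*(417 - 422)) = 3/2 - ½/(-5) = 3/2 - ½*(-⅕) = 3/2 + ⅒ = 8/5 ≈ 1.6000)
L - 355*t = 8/5 - 355*233 = 8/5 - 82715 = -413567/5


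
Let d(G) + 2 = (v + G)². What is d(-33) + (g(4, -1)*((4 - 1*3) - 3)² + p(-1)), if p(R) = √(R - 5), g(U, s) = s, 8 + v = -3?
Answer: 1930 + I*√6 ≈ 1930.0 + 2.4495*I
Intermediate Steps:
v = -11 (v = -8 - 3 = -11)
d(G) = -2 + (-11 + G)²
p(R) = √(-5 + R)
d(-33) + (g(4, -1)*((4 - 1*3) - 3)² + p(-1)) = (-2 + (-11 - 33)²) + (-((4 - 1*3) - 3)² + √(-5 - 1)) = (-2 + (-44)²) + (-((4 - 3) - 3)² + √(-6)) = (-2 + 1936) + (-(1 - 3)² + I*√6) = 1934 + (-1*(-2)² + I*√6) = 1934 + (-1*4 + I*√6) = 1934 + (-4 + I*√6) = 1930 + I*√6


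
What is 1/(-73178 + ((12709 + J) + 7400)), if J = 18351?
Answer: -1/34718 ≈ -2.8804e-5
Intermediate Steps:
1/(-73178 + ((12709 + J) + 7400)) = 1/(-73178 + ((12709 + 18351) + 7400)) = 1/(-73178 + (31060 + 7400)) = 1/(-73178 + 38460) = 1/(-34718) = -1/34718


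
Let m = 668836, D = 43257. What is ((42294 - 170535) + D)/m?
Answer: -21246/167209 ≈ -0.12706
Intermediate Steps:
((42294 - 170535) + D)/m = ((42294 - 170535) + 43257)/668836 = (-128241 + 43257)*(1/668836) = -84984*1/668836 = -21246/167209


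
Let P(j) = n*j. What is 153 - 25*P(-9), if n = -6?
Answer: -1197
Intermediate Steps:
P(j) = -6*j
153 - 25*P(-9) = 153 - (-150)*(-9) = 153 - 25*54 = 153 - 1350 = -1197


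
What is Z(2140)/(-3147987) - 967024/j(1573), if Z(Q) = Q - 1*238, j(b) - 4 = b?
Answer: -53406701406/87094307 ≈ -613.21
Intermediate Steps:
j(b) = 4 + b
Z(Q) = -238 + Q (Z(Q) = Q - 238 = -238 + Q)
Z(2140)/(-3147987) - 967024/j(1573) = (-238 + 2140)/(-3147987) - 967024/(4 + 1573) = 1902*(-1/3147987) - 967024/1577 = -634/1049329 - 967024*1/1577 = -634/1049329 - 50896/83 = -53406701406/87094307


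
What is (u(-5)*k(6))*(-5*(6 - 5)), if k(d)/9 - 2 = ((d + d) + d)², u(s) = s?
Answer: 73350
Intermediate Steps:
k(d) = 18 + 81*d² (k(d) = 18 + 9*((d + d) + d)² = 18 + 9*(2*d + d)² = 18 + 9*(3*d)² = 18 + 9*(9*d²) = 18 + 81*d²)
(u(-5)*k(6))*(-5*(6 - 5)) = (-5*(18 + 81*6²))*(-5*(6 - 5)) = (-5*(18 + 81*36))*(-5*1) = -5*(18 + 2916)*(-5) = -5*2934*(-5) = -14670*(-5) = 73350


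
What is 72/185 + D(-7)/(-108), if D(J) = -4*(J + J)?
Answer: -646/4995 ≈ -0.12933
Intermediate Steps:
D(J) = -8*J
72/185 + D(-7)/(-108) = 72/185 - 8*(-7)/(-108) = 72*(1/185) + 56*(-1/108) = 72/185 - 14/27 = -646/4995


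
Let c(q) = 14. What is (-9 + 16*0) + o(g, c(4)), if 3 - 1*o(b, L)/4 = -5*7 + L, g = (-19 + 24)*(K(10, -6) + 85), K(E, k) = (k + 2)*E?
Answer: 87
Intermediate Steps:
K(E, k) = E*(2 + k) (K(E, k) = (2 + k)*E = E*(2 + k))
g = 225 (g = (-19 + 24)*(10*(2 - 6) + 85) = 5*(10*(-4) + 85) = 5*(-40 + 85) = 5*45 = 225)
o(b, L) = 152 - 4*L (o(b, L) = 12 - 4*(-5*7 + L) = 12 - 4*(-35 + L) = 12 + (140 - 4*L) = 152 - 4*L)
(-9 + 16*0) + o(g, c(4)) = (-9 + 16*0) + (152 - 4*14) = (-9 + 0) + (152 - 56) = -9 + 96 = 87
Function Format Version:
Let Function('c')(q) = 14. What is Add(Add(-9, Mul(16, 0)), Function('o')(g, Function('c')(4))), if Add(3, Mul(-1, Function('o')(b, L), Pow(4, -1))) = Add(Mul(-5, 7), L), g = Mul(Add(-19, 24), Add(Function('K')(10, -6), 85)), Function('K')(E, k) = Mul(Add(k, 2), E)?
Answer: 87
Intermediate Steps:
Function('K')(E, k) = Mul(E, Add(2, k)) (Function('K')(E, k) = Mul(Add(2, k), E) = Mul(E, Add(2, k)))
g = 225 (g = Mul(Add(-19, 24), Add(Mul(10, Add(2, -6)), 85)) = Mul(5, Add(Mul(10, -4), 85)) = Mul(5, Add(-40, 85)) = Mul(5, 45) = 225)
Function('o')(b, L) = Add(152, Mul(-4, L)) (Function('o')(b, L) = Add(12, Mul(-4, Add(Mul(-5, 7), L))) = Add(12, Mul(-4, Add(-35, L))) = Add(12, Add(140, Mul(-4, L))) = Add(152, Mul(-4, L)))
Add(Add(-9, Mul(16, 0)), Function('o')(g, Function('c')(4))) = Add(Add(-9, Mul(16, 0)), Add(152, Mul(-4, 14))) = Add(Add(-9, 0), Add(152, -56)) = Add(-9, 96) = 87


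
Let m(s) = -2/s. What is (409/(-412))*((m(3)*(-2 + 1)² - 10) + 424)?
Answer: -126790/309 ≈ -410.32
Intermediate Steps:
(409/(-412))*((m(3)*(-2 + 1)² - 10) + 424) = (409/(-412))*(((-2/3)*(-2 + 1)² - 10) + 424) = (409*(-1/412))*((-2*⅓*(-1)² - 10) + 424) = -409*((-⅔*1 - 10) + 424)/412 = -409*((-⅔ - 10) + 424)/412 = -409*(-32/3 + 424)/412 = -409/412*1240/3 = -126790/309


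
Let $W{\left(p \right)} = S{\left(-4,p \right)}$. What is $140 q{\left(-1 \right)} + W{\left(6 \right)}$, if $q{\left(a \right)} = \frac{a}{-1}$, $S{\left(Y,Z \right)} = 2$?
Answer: $142$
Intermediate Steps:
$q{\left(a \right)} = - a$ ($q{\left(a \right)} = a \left(-1\right) = - a$)
$W{\left(p \right)} = 2$
$140 q{\left(-1 \right)} + W{\left(6 \right)} = 140 \left(\left(-1\right) \left(-1\right)\right) + 2 = 140 \cdot 1 + 2 = 140 + 2 = 142$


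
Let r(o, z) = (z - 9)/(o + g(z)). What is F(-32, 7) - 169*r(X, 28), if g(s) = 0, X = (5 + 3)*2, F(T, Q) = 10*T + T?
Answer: -8843/16 ≈ -552.69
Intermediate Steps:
F(T, Q) = 11*T
X = 16 (X = 8*2 = 16)
r(o, z) = (-9 + z)/o (r(o, z) = (z - 9)/(o + 0) = (-9 + z)/o)
F(-32, 7) - 169*r(X, 28) = 11*(-32) - 169*(-9 + 28)/16 = -352 - 169*19/16 = -352 - 3211/16 = -8843/16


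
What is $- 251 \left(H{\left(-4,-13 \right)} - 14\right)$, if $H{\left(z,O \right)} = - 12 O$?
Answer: $-35642$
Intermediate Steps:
$- 251 \left(H{\left(-4,-13 \right)} - 14\right) = - 251 \left(\left(-12\right) \left(-13\right) - 14\right) = - 251 \left(156 - 14\right) = \left(-251\right) 142 = -35642$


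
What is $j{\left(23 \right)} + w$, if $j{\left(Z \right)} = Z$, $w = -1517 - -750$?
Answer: $-744$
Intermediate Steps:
$w = -767$ ($w = -1517 + 750 = -767$)
$j{\left(23 \right)} + w = 23 - 767 = -744$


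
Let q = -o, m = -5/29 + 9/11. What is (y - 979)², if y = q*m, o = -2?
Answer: 97274748321/101761 ≈ 9.5591e+5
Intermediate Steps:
m = 206/319 (m = -5*1/29 + 9*(1/11) = -5/29 + 9/11 = 206/319 ≈ 0.64577)
q = 2 (q = -1*(-2) = 2)
y = 412/319 (y = 2*(206/319) = 412/319 ≈ 1.2915)
(y - 979)² = (412/319 - 979)² = (-311889/319)² = 97274748321/101761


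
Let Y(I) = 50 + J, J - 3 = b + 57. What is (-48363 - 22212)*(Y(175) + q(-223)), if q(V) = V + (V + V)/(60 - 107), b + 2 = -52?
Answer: 522466725/47 ≈ 1.1116e+7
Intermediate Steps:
b = -54 (b = -2 - 52 = -54)
J = 6 (J = 3 + (-54 + 57) = 3 + 3 = 6)
Y(I) = 56 (Y(I) = 50 + 6 = 56)
q(V) = 45*V/47 (q(V) = V + (2*V)/(-47) = V + (2*V)*(-1/47) = V - 2*V/47 = 45*V/47)
(-48363 - 22212)*(Y(175) + q(-223)) = (-48363 - 22212)*(56 + (45/47)*(-223)) = -70575*(56 - 10035/47) = -70575*(-7403/47) = 522466725/47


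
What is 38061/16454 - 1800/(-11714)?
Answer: 237731877/96371078 ≈ 2.4668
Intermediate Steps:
38061/16454 - 1800/(-11714) = 38061*(1/16454) - 1800*(-1/11714) = 38061/16454 + 900/5857 = 237731877/96371078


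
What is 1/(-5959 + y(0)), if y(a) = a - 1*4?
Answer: -1/5963 ≈ -0.00016770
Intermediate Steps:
y(a) = -4 + a (y(a) = a - 4 = -4 + a)
1/(-5959 + y(0)) = 1/(-5959 + (-4 + 0)) = 1/(-5959 - 4) = 1/(-5963) = -1/5963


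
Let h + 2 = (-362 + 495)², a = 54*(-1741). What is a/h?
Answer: -94014/17687 ≈ -5.3154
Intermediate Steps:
a = -94014
h = 17687 (h = -2 + (-362 + 495)² = -2 + 133² = -2 + 17689 = 17687)
a/h = -94014/17687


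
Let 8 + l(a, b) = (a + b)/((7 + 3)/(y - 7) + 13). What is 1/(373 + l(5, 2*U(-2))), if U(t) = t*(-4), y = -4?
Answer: 19/6968 ≈ 0.0027268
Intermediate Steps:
U(t) = -4*t
l(a, b) = -8 + 11*a/133 + 11*b/133 (l(a, b) = -8 + (a + b)/((7 + 3)/(-4 - 7) + 13) = -8 + (a + b)/(10/(-11) + 13) = -8 + (a + b)/(10*(-1/11) + 13) = -8 + (a + b)/(-10/11 + 13) = -8 + (a + b)/(133/11) = -8 + (a + b)*(11/133) = -8 + (11*a/133 + 11*b/133) = -8 + 11*a/133 + 11*b/133)
1/(373 + l(5, 2*U(-2))) = 1/(373 + (-8 + (11/133)*5 + 11*(2*(-4*(-2)))/133)) = 1/(373 + (-8 + 55/133 + 11*(2*8)/133)) = 1/(373 + (-8 + 55/133 + (11/133)*16)) = 1/(373 + (-8 + 55/133 + 176/133)) = 1/(373 - 119/19) = 1/(6968/19) = 19/6968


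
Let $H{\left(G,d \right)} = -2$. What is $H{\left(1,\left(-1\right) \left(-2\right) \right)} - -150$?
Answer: $148$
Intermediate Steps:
$H{\left(1,\left(-1\right) \left(-2\right) \right)} - -150 = -2 - -150 = -2 + 150 = 148$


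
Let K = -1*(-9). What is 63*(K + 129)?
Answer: 8694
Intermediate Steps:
K = 9
63*(K + 129) = 63*(9 + 129) = 63*138 = 8694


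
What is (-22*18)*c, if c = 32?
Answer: -12672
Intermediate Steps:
(-22*18)*c = -22*18*32 = -396*32 = -12672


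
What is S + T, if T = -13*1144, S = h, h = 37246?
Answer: 22374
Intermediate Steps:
S = 37246
T = -14872
S + T = 37246 - 14872 = 22374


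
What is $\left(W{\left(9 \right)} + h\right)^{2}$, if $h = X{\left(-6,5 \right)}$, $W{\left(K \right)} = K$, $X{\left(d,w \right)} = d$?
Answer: $9$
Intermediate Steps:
$h = -6$
$\left(W{\left(9 \right)} + h\right)^{2} = \left(9 - 6\right)^{2} = 3^{2} = 9$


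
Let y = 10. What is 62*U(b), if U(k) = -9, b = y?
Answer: -558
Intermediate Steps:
b = 10
62*U(b) = 62*(-9) = -558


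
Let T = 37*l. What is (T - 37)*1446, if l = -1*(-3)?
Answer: 107004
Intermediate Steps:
l = 3
T = 111 (T = 37*3 = 111)
(T - 37)*1446 = (111 - 37)*1446 = 74*1446 = 107004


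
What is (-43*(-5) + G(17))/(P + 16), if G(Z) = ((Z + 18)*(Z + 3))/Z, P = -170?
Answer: -4355/2618 ≈ -1.6635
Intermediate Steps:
G(Z) = (3 + Z)*(18 + Z)/Z (G(Z) = ((18 + Z)*(3 + Z))/Z = ((3 + Z)*(18 + Z))/Z = (3 + Z)*(18 + Z)/Z)
(-43*(-5) + G(17))/(P + 16) = (-43*(-5) + (21 + 17 + 54/17))/(-170 + 16) = (215 + (21 + 17 + 54*(1/17)))/(-154) = (215 + (21 + 17 + 54/17))*(-1/154) = (215 + 700/17)*(-1/154) = (4355/17)*(-1/154) = -4355/2618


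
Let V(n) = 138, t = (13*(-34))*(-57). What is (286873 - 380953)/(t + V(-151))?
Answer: -7840/2111 ≈ -3.7139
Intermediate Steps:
t = 25194 (t = -442*(-57) = 25194)
(286873 - 380953)/(t + V(-151)) = (286873 - 380953)/(25194 + 138) = -94080/25332 = -94080*1/25332 = -7840/2111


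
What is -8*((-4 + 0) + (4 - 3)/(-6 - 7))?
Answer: 424/13 ≈ 32.615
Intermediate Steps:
-8*((-4 + 0) + (4 - 3)/(-6 - 7)) = -8*(-4 + 1/(-13)) = -8*(-4 + 1*(-1/13)) = -8*(-4 - 1/13) = -8*(-53/13) = 424/13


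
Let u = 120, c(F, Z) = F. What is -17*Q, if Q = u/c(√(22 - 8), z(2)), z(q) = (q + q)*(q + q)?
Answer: -1020*√14/7 ≈ -545.21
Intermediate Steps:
z(q) = 4*q² (z(q) = (2*q)*(2*q) = 4*q²)
Q = 60*√14/7 (Q = 120/(√(22 - 8)) = 120/(√14) = 120*(√14/14) = 60*√14/7 ≈ 32.071)
-17*Q = -1020*√14/7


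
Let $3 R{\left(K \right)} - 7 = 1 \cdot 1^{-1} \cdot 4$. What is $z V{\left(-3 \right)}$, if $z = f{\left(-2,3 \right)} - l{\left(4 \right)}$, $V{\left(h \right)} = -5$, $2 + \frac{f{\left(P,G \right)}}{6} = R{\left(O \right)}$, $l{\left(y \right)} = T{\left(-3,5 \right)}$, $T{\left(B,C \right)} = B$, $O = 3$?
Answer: $-65$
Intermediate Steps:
$R{\left(K \right)} = \frac{11}{3}$ ($R{\left(K \right)} = \frac{7}{3} + \frac{1 \cdot 1^{-1} \cdot 4}{3} = \frac{7}{3} + \frac{1 \cdot 1 \cdot 4}{3} = \frac{7}{3} + \frac{1 \cdot 4}{3} = \frac{7}{3} + \frac{1}{3} \cdot 4 = \frac{7}{3} + \frac{4}{3} = \frac{11}{3}$)
$l{\left(y \right)} = -3$
$f{\left(P,G \right)} = 10$ ($f{\left(P,G \right)} = -12 + 6 \cdot \frac{11}{3} = -12 + 22 = 10$)
$z = 13$ ($z = 10 - -3 = 10 + 3 = 13$)
$z V{\left(-3 \right)} = 13 \left(-5\right) = -65$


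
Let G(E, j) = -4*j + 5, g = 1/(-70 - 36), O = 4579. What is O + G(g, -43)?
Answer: 4756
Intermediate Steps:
g = -1/106 (g = 1/(-106) = -1/106 ≈ -0.0094340)
G(E, j) = 5 - 4*j
O + G(g, -43) = 4579 + (5 - 4*(-43)) = 4579 + (5 + 172) = 4579 + 177 = 4756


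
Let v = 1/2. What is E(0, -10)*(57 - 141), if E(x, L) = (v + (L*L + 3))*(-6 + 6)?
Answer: 0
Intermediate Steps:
v = ½ ≈ 0.50000
E(x, L) = 0 (E(x, L) = (½ + (L*L + 3))*(-6 + 6) = (½ + (L² + 3))*0 = (½ + (3 + L²))*0 = (7/2 + L²)*0 = 0)
E(0, -10)*(57 - 141) = 0*(57 - 141) = 0*(-84) = 0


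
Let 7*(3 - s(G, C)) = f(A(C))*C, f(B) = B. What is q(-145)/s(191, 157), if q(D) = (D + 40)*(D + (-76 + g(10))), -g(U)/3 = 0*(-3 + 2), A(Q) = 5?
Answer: -162435/764 ≈ -212.61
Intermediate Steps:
g(U) = 0 (g(U) = -0*(-3 + 2) = -0*(-1) = -3*0 = 0)
s(G, C) = 3 - 5*C/7
q(D) = (-76 + D)*(40 + D) (q(D) = (D + 40)*(D + (-76 + 0)) = (40 + D)*(D - 76) = (40 + D)*(-76 + D) = (-76 + D)*(40 + D))
q(-145)/s(191, 157) = (-3040 + (-145)² - 36*(-145))/(3 - 5/7*157) = (-3040 + 21025 + 5220)/(3 - 785/7) = 23205/(-764/7) = 23205*(-7/764) = -162435/764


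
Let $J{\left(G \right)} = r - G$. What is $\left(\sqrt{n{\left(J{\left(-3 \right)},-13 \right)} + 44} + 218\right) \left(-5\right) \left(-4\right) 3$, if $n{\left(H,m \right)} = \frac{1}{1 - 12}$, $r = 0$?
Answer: $13080 + \frac{60 \sqrt{5313}}{11} \approx 13478.0$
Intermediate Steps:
$J{\left(G \right)} = - G$ ($J{\left(G \right)} = 0 - G = - G$)
$n{\left(H,m \right)} = - \frac{1}{11}$ ($n{\left(H,m \right)} = \frac{1}{-11} = - \frac{1}{11}$)
$\left(\sqrt{n{\left(J{\left(-3 \right)},-13 \right)} + 44} + 218\right) \left(-5\right) \left(-4\right) 3 = \left(\sqrt{- \frac{1}{11} + 44} + 218\right) \left(-5\right) \left(-4\right) 3 = \left(\sqrt{\frac{483}{11}} + 218\right) 20 \cdot 3 = \left(\frac{\sqrt{5313}}{11} + 218\right) 60 = \left(218 + \frac{\sqrt{5313}}{11}\right) 60 = 13080 + \frac{60 \sqrt{5313}}{11}$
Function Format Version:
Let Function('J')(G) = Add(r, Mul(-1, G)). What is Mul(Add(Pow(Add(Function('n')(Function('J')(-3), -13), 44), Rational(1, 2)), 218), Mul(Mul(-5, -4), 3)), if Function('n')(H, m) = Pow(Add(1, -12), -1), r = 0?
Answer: Add(13080, Mul(Rational(60, 11), Pow(5313, Rational(1, 2)))) ≈ 13478.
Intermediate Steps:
Function('J')(G) = Mul(-1, G) (Function('J')(G) = Add(0, Mul(-1, G)) = Mul(-1, G))
Function('n')(H, m) = Rational(-1, 11) (Function('n')(H, m) = Pow(-11, -1) = Rational(-1, 11))
Mul(Add(Pow(Add(Function('n')(Function('J')(-3), -13), 44), Rational(1, 2)), 218), Mul(Mul(-5, -4), 3)) = Mul(Add(Pow(Add(Rational(-1, 11), 44), Rational(1, 2)), 218), Mul(Mul(-5, -4), 3)) = Mul(Add(Pow(Rational(483, 11), Rational(1, 2)), 218), Mul(20, 3)) = Mul(Add(Mul(Rational(1, 11), Pow(5313, Rational(1, 2))), 218), 60) = Mul(Add(218, Mul(Rational(1, 11), Pow(5313, Rational(1, 2)))), 60) = Add(13080, Mul(Rational(60, 11), Pow(5313, Rational(1, 2))))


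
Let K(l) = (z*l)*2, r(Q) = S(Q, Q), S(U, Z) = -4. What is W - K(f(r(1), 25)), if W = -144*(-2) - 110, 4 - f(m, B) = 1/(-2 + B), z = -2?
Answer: 4458/23 ≈ 193.83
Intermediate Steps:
r(Q) = -4
f(m, B) = 4 - 1/(-2 + B)
W = 178 (W = 288 - 110 = 178)
K(l) = -4*l (K(l) = -2*l*2 = -4*l)
W - K(f(r(1), 25)) = 178 - (-4)*(-9 + 4*25)/(-2 + 25) = 178 - (-4)*(-9 + 100)/23 = 178 - (-4)*(1/23)*91 = 178 - (-4)*91/23 = 178 - 1*(-364/23) = 178 + 364/23 = 4458/23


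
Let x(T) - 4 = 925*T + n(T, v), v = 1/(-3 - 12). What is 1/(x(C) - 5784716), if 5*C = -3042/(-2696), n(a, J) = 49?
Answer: -1348/7797444339 ≈ -1.7288e-7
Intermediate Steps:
v = -1/15 (v = 1/(-15) = -1/15 ≈ -0.066667)
C = 1521/6740 (C = (-3042/(-2696))/5 = (-3042*(-1/2696))/5 = (1/5)*(1521/1348) = 1521/6740 ≈ 0.22567)
x(T) = 53 + 925*T (x(T) = 4 + (925*T + 49) = 4 + (49 + 925*T) = 53 + 925*T)
1/(x(C) - 5784716) = 1/((53 + 925*(1521/6740)) - 5784716) = 1/((53 + 281385/1348) - 5784716) = 1/(352829/1348 - 5784716) = 1/(-7797444339/1348) = -1348/7797444339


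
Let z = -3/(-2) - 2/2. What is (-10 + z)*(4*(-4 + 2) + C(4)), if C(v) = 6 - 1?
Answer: 57/2 ≈ 28.500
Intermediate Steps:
C(v) = 5
z = ½ (z = -3*(-½) - 2*½ = 3/2 - 1 = ½ ≈ 0.50000)
(-10 + z)*(4*(-4 + 2) + C(4)) = (-10 + ½)*(4*(-4 + 2) + 5) = -19*(4*(-2) + 5)/2 = -19*(-8 + 5)/2 = -19/2*(-3) = 57/2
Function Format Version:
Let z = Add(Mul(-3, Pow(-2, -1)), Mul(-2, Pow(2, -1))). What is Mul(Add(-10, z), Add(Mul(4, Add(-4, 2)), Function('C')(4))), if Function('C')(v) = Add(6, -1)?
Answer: Rational(57, 2) ≈ 28.500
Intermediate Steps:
Function('C')(v) = 5
z = Rational(1, 2) (z = Add(Mul(-3, Rational(-1, 2)), Mul(-2, Rational(1, 2))) = Add(Rational(3, 2), -1) = Rational(1, 2) ≈ 0.50000)
Mul(Add(-10, z), Add(Mul(4, Add(-4, 2)), Function('C')(4))) = Mul(Add(-10, Rational(1, 2)), Add(Mul(4, Add(-4, 2)), 5)) = Mul(Rational(-19, 2), Add(Mul(4, -2), 5)) = Mul(Rational(-19, 2), Add(-8, 5)) = Mul(Rational(-19, 2), -3) = Rational(57, 2)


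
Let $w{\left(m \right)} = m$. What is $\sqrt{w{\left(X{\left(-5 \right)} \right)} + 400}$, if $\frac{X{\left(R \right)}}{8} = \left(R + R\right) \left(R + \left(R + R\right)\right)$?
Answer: $40$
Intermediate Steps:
$X{\left(R \right)} = 48 R^{2}$ ($X{\left(R \right)} = 8 \left(R + R\right) \left(R + \left(R + R\right)\right) = 8 \cdot 2 R \left(R + 2 R\right) = 8 \cdot 2 R 3 R = 8 \cdot 6 R^{2} = 48 R^{2}$)
$\sqrt{w{\left(X{\left(-5 \right)} \right)} + 400} = \sqrt{48 \left(-5\right)^{2} + 400} = \sqrt{48 \cdot 25 + 400} = \sqrt{1200 + 400} = \sqrt{1600} = 40$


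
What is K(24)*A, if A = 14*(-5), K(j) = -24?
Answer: 1680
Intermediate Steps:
A = -70
K(24)*A = -24*(-70) = 1680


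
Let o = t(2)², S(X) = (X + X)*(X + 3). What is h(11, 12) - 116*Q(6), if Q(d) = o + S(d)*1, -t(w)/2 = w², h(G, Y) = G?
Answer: -19941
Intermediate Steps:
S(X) = 2*X*(3 + X) (S(X) = (2*X)*(3 + X) = 2*X*(3 + X))
t(w) = -2*w²
o = 64 (o = (-2*2²)² = (-2*4)² = (-8)² = 64)
Q(d) = 64 + 2*d*(3 + d) (Q(d) = 64 + (2*d*(3 + d))*1 = 64 + 2*d*(3 + d))
h(11, 12) - 116*Q(6) = 11 - 116*(64 + 2*6*(3 + 6)) = 11 - 116*(64 + 2*6*9) = 11 - 116*(64 + 108) = 11 - 116*172 = 11 - 19952 = -19941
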